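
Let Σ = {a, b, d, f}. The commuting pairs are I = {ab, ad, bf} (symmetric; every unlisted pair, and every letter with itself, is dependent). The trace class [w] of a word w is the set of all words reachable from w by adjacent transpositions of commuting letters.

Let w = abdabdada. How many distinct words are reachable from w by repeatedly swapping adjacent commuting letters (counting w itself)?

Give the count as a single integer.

drop 0:a onto floor
drop 1:b onto floor
drop 2:d onto {1:b}
drop 3:a onto {0:a}
drop 4:b onto {2:d}
drop 5:d onto {4:b}
drop 6:a onto {3:a}
drop 7:d onto {5:d}
drop 8:a onto {6:a}
ground layer = {0:a, 1:b}
drop-orders for the pieces not yet dropped (sum over which currently-grounded one goes next):
  1 to go: {7} 1  {8} 1
  2 to go: {5,7} 1  {6,8} 1  {7,8} 2
  3 to go: {3,6,8} 1  {4,5,7} 1  {5,7,8} 3  {6,7,8} 3
  4 to go: {0,3,6,8} 1  {2,4,5,7} 1  {3,6,7,8} 4  {4,5,7,8} 4  {5,6,7,8} 6
  5 to go: {0,3,6,7,8} 5  {1,2,4,5,7} 1  {2,4,5,7,8} 5  {3,5,6,7,8} 10  {4,5,6,7,8} 10
  6 to go: {0,3,5,6,7,8} 15  {1,2,4,5,7,8} 6  {2,4,5,6,7,8} 15  {3,4,5,6,7,8} 20
  7 to go: {0,3,4,5,6,7,8} 35  {1,2,4,5,6,7,8} 21  {2,3,4,5,6,7,8} 35
  if 0:a drops first: 56 orders
  if 1:b drops first: 70 orders
heap linearizations: 126

126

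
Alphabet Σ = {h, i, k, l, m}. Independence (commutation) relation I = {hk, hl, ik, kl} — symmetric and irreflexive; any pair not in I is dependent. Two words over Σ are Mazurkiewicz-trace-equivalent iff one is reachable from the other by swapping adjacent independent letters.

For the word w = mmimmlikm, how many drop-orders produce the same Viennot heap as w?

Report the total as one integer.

3

drop 0:m onto floor
drop 1:m onto {0:m}
drop 2:i onto {1:m}
drop 3:m onto {2:i}
drop 4:m onto {3:m}
drop 5:l onto {4:m}
drop 6:i onto {5:l}
drop 7:k onto {4:m}
drop 8:m onto {6:i, 7:k}
ground layer = {0:m}
drop-orders for the pieces not yet dropped (sum over which currently-grounded one goes next):
  1 to go: {8} 1
  2 to go: {6,8} 1  {7,8} 1
  3 to go: {5,6,8} 1  {6,7,8} 2
  4 to go: {5,6,7,8} 3
  5 to go: {4,5,6,7,8} 3
  6 to go: {3,4,5,6,7,8} 3
  7 to go: {2,3,4,5,6,7,8} 3
  if 0:m drops first: 3 orders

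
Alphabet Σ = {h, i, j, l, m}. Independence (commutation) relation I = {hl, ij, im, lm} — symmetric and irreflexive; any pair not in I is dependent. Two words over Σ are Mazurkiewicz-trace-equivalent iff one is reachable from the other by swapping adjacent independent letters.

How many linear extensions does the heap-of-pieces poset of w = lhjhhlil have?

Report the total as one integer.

6

0(l) covers ∅
1(h) covers ∅
2(j) covers 0:l, 1:h
3(h) covers 2:j
4(h) covers 3:h
5(l) covers 2:j
6(i) covers 4:h, 5:l
7(l) covers 6:i
floor of heap: 0:l, 1:h
completions by unplaced set U, small U first (add the entries for U minus each lowest piece of U):
  |U|=1: {7}:1
  |U|=2: {6,7}:1
  |U|=3: {4,6,7}:1  {5,6,7}:1
  |U|=4: {3,4,6,7}:1  {4,5,6,7}:2
  |U|=5: {3,4,5,6,7}:3
  |U|=6: {2,3,4,5,6,7}:3
  start at 0(l): 3
  start at 1(h): 3
sum over floor = 6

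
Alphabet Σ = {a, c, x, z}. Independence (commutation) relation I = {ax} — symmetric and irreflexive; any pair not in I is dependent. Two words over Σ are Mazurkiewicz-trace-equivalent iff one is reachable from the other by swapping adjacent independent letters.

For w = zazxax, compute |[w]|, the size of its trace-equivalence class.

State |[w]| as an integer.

piece 0:z — minimal
piece 1:a rests on {0:z}
piece 2:z rests on {1:a}
piece 3:x rests on {2:z}
piece 4:a rests on {2:z}
piece 5:x rests on {3:x}
minimal pieces: {0:z}
ways to finish when only these pieces remain (= sum over removing one remaining piece with nothing left below it):
  1 left: {4}→1  {5}→1
  2 left: {3,5}→1  {4,5}→2
  3 left: {3,4,5}→3
  4 left: {2,3,4,5}→3
  placing 0:z first → 3 extensions

3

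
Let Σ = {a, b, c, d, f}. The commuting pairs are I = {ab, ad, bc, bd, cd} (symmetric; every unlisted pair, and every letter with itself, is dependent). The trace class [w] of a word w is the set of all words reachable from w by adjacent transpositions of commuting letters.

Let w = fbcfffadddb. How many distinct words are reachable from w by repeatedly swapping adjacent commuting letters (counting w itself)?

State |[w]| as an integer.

piece 0:f — minimal
piece 1:b rests on {0:f}
piece 2:c rests on {0:f}
piece 3:f rests on {1:b, 2:c}
piece 4:f rests on {3:f}
piece 5:f rests on {4:f}
piece 6:a rests on {5:f}
piece 7:d rests on {5:f}
piece 8:d rests on {7:d}
piece 9:d rests on {8:d}
piece 10:b rests on {5:f}
minimal pieces: {0:f}
ways to finish when only these pieces remain (= sum over removing one remaining piece with nothing left below it):
  1 left: {6}→1  {9}→1  {10}→1
  2 left: {6,9}→2  {6,10}→2  {8,9}→1  {9,10}→2
  3 left: {6,8,9}→3  {6,9,10}→6  {7,8,9}→1  {8,9,10}→3
  4 left: {6,7,8,9}→4  {6,8,9,10}→12  {7,8,9,10}→4
  5 left: {6,7,8,9,10}→20
  6 left: {5,6,7,8,9,10}→20
  7 left: {4,5,6,7,8,9,10}→20
  8 left: {3,4,5,6,7,8,9,10}→20
  9 left: {1,3,4,5,6,7,8,9,10}→20  {2,3,4,5,6,7,8,9,10}→20
  placing 0:f first → 40 extensions

40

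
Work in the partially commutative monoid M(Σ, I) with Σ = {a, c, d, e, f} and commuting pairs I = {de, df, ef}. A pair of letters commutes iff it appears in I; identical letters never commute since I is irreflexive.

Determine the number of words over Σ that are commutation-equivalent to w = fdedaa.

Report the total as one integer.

#0=f has no predecessor
#1=d has no predecessor
#2=e has no predecessor
#3=d depends on [1:d]
#4=a depends on [0:f, 2:e, 3:d]
#5=a depends on [4:a]
sources: [0:f, 1:d, 2:e]
N(rest) = Σ N(rest − s) over sources s of rest; N(one piece) = 1:
  size 1 → [5]=1
  size 2 → [4,5]=1
  size 3 → [0,4,5]=1  [2,4,5]=1  [3,4,5]=1
  size 4 → [0,2,4,5]=2  [0,3,4,5]=2  [1,3,4,5]=1  [2,3,4,5]=2
  first=0(f) contributes 3
  first=1(d) contributes 6
  first=2(e) contributes 3
|[w]| = 12

12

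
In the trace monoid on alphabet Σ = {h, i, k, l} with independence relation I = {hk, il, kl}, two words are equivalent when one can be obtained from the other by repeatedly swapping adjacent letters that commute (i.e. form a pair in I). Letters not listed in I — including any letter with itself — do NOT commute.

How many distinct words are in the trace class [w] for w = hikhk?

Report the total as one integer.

piece 0:h — minimal
piece 1:i rests on {0:h}
piece 2:k rests on {1:i}
piece 3:h rests on {1:i}
piece 4:k rests on {2:k}
minimal pieces: {0:h}
ways to finish when only these pieces remain (= sum over removing one remaining piece with nothing left below it):
  1 left: {3}→1  {4}→1
  2 left: {2,4}→1  {3,4}→2
  3 left: {2,3,4}→3
  placing 0:h first → 3 extensions

3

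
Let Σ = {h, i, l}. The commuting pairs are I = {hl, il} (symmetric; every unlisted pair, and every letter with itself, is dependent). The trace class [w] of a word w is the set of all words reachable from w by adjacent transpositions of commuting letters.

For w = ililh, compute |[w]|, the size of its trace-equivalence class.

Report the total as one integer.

10

drop 0:i onto floor
drop 1:l onto floor
drop 2:i onto {0:i}
drop 3:l onto {1:l}
drop 4:h onto {2:i}
ground layer = {0:i, 1:l}
drop-orders for the pieces not yet dropped (sum over which currently-grounded one goes next):
  1 to go: {3} 1  {4} 1
  2 to go: {1,3} 1  {2,4} 1  {3,4} 2
  3 to go: {0,2,4} 1  {1,3,4} 3  {2,3,4} 3
  if 0:i drops first: 6 orders
  if 1:l drops first: 4 orders
heap linearizations: 10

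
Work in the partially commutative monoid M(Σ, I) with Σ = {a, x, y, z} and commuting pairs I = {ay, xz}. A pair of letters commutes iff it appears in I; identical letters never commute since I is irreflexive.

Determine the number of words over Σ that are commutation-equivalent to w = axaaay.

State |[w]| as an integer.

4

drop 0:a onto floor
drop 1:x onto {0:a}
drop 2:a onto {1:x}
drop 3:a onto {2:a}
drop 4:a onto {3:a}
drop 5:y onto {1:x}
ground layer = {0:a}
drop-orders for the pieces not yet dropped (sum over which currently-grounded one goes next):
  1 to go: {4} 1  {5} 1
  2 to go: {3,4} 1  {4,5} 2
  3 to go: {2,3,4} 1  {3,4,5} 3
  4 to go: {2,3,4,5} 4
  if 0:a drops first: 4 orders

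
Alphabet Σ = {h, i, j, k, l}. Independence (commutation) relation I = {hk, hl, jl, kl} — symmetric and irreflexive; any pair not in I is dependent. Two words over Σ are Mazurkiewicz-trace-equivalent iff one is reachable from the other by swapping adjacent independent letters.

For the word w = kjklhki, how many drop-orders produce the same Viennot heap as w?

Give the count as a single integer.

#0=k has no predecessor
#1=j depends on [0:k]
#2=k depends on [1:j]
#3=l has no predecessor
#4=h depends on [1:j]
#5=k depends on [2:k]
#6=i depends on [3:l, 4:h, 5:k]
sources: [0:k, 3:l]
N(rest) = Σ N(rest − s) over sources s of rest; N(one piece) = 1:
  size 1 → [6]=1
  size 2 → [3,6]=1  [4,6]=1  [5,6]=1
  size 3 → [2,5,6]=1  [3,4,6]=2  [3,5,6]=2  [4,5,6]=2
  size 4 → [2,3,5,6]=3  [2,4,5,6]=3  [3,4,5,6]=6
  size 5 → [1,2,4,5,6]=3  [2,3,4,5,6]=12
  first=0(k) contributes 15
  first=3(l) contributes 3
|[w]| = 18

18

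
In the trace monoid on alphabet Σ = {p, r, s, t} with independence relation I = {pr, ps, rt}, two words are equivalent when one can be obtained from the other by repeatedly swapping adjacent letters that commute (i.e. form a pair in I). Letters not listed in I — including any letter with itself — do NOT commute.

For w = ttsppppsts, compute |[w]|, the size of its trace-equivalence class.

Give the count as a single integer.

#0=t has no predecessor
#1=t depends on [0:t]
#2=s depends on [1:t]
#3=p depends on [1:t]
#4=p depends on [3:p]
#5=p depends on [4:p]
#6=p depends on [5:p]
#7=s depends on [2:s]
#8=t depends on [6:p, 7:s]
#9=s depends on [8:t]
sources: [0:t]
N(rest) = Σ N(rest − s) over sources s of rest; N(one piece) = 1:
  size 1 → [9]=1
  size 2 → [8,9]=1
  size 3 → [6,8,9]=1  [7,8,9]=1
  size 4 → [2,7,8,9]=1  [5,6,8,9]=1  [6,7,8,9]=2
  size 5 → [2,6,7,8,9]=3  [4,5,6,8,9]=1  [5,6,7,8,9]=3
  size 6 → [2,5,6,7,8,9]=6  [3,4,5,6,8,9]=1  [4,5,6,7,8,9]=4
  size 7 → [2,4,5,6,7,8,9]=10  [3,4,5,6,7,8,9]=5
  size 8 → [2,3,4,5,6,7,8,9]=15
  first=0(t) contributes 15

15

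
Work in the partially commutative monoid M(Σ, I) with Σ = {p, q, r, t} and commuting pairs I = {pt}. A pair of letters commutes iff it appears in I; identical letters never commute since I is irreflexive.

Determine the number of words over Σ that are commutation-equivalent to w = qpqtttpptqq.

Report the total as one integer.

15

0(q) covers ∅
1(p) covers 0:q
2(q) covers 1:p
3(t) covers 2:q
4(t) covers 3:t
5(t) covers 4:t
6(p) covers 2:q
7(p) covers 6:p
8(t) covers 5:t
9(q) covers 7:p, 8:t
10(q) covers 9:q
floor of heap: 0:q
completions by unplaced set U, small U first (add the entries for U minus each lowest piece of U):
  |U|=1: {10}:1
  |U|=2: {9,10}:1
  |U|=3: {7,9,10}:1  {8,9,10}:1
  |U|=4: {5,8,9,10}:1  {6,7,9,10}:1  {7,8,9,10}:2
  |U|=5: {4,5,8,9,10}:1  {5,7,8,9,10}:3  {6,7,8,9,10}:3
  |U|=6: {3,4,5,8,9,10}:1  {4,5,7,8,9,10}:4  {5,6,7,8,9,10}:6
  |U|=7: {3,4,5,7,8,9,10}:5  {4,5,6,7,8,9,10}:10
  |U|=8: {3,4,5,6,7,8,9,10}:15
  |U|=9: {2,3,4,5,6,7,8,9,10}:15
  start at 0(q): 15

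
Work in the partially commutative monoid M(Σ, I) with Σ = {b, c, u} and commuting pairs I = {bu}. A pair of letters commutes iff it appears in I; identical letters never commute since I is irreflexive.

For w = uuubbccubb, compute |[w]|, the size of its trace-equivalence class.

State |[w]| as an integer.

0(u) covers ∅
1(u) covers 0:u
2(u) covers 1:u
3(b) covers ∅
4(b) covers 3:b
5(c) covers 2:u, 4:b
6(c) covers 5:c
7(u) covers 6:c
8(b) covers 6:c
9(b) covers 8:b
floor of heap: 0:u, 3:b
completions by unplaced set U, small U first (add the entries for U minus each lowest piece of U):
  |U|=1: {7}:1  {9}:1
  |U|=2: {7,9}:2  {8,9}:1
  |U|=3: {7,8,9}:3
  |U|=4: {6,7,8,9}:3
  |U|=5: {5,6,7,8,9}:3
  |U|=6: {2,5,6,7,8,9}:3  {4,5,6,7,8,9}:3
  |U|=7: {1,2,5,6,7,8,9}:3  {2,4,5,6,7,8,9}:6  {3,4,5,6,7,8,9}:3
  |U|=8: {0,1,2,5,6,7,8,9}:3  {1,2,4,5,6,7,8,9}:9  {2,3,4,5,6,7,8,9}:9
  start at 0(u): 18
  start at 3(b): 12
sum over floor = 30

30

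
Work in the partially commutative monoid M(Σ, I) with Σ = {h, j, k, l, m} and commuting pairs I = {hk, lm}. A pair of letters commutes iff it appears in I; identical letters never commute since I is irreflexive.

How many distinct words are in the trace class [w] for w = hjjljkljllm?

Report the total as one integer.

piece 0:h — minimal
piece 1:j rests on {0:h}
piece 2:j rests on {1:j}
piece 3:l rests on {2:j}
piece 4:j rests on {3:l}
piece 5:k rests on {4:j}
piece 6:l rests on {5:k}
piece 7:j rests on {6:l}
piece 8:l rests on {7:j}
piece 9:l rests on {8:l}
piece 10:m rests on {7:j}
minimal pieces: {0:h}
ways to finish when only these pieces remain (= sum over removing one remaining piece with nothing left below it):
  1 left: {9}→1  {10}→1
  2 left: {8,9}→1  {9,10}→2
  3 left: {8,9,10}→3
  4 left: {7,8,9,10}→3
  5 left: {6,7,8,9,10}→3
  6 left: {5,6,7,8,9,10}→3
  7 left: {4,5,6,7,8,9,10}→3
  8 left: {3,4,5,6,7,8,9,10}→3
  9 left: {2,3,4,5,6,7,8,9,10}→3
  placing 0:h first → 3 extensions

3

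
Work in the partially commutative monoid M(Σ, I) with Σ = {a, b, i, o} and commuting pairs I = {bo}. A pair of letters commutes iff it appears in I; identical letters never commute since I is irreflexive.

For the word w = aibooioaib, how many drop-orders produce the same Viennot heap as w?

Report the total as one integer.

3

#0=a has no predecessor
#1=i depends on [0:a]
#2=b depends on [1:i]
#3=o depends on [1:i]
#4=o depends on [3:o]
#5=i depends on [2:b, 4:o]
#6=o depends on [5:i]
#7=a depends on [6:o]
#8=i depends on [7:a]
#9=b depends on [8:i]
sources: [0:a]
N(rest) = Σ N(rest − s) over sources s of rest; N(one piece) = 1:
  size 1 → [9]=1
  size 2 → [8,9]=1
  size 3 → [7,8,9]=1
  size 4 → [6,7,8,9]=1
  size 5 → [5,6,7,8,9]=1
  size 6 → [2,5,6,7,8,9]=1  [4,5,6,7,8,9]=1
  size 7 → [2,4,5,6,7,8,9]=2  [3,4,5,6,7,8,9]=1
  size 8 → [2,3,4,5,6,7,8,9]=3
  first=0(a) contributes 3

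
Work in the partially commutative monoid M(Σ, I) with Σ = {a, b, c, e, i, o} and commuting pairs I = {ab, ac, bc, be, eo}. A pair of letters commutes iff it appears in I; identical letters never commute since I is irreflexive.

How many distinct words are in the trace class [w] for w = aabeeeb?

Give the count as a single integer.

21

drop 0:a onto floor
drop 1:a onto {0:a}
drop 2:b onto floor
drop 3:e onto {1:a}
drop 4:e onto {3:e}
drop 5:e onto {4:e}
drop 6:b onto {2:b}
ground layer = {0:a, 2:b}
drop-orders for the pieces not yet dropped (sum over which currently-grounded one goes next):
  1 to go: {5} 1  {6} 1
  2 to go: {2,6} 1  {4,5} 1  {5,6} 2
  3 to go: {2,5,6} 3  {3,4,5} 1  {4,5,6} 3
  4 to go: {1,3,4,5} 1  {2,4,5,6} 6  {3,4,5,6} 4
  5 to go: {0,1,3,4,5} 1  {1,3,4,5,6} 5  {2,3,4,5,6} 10
  if 0:a drops first: 15 orders
  if 2:b drops first: 6 orders
heap linearizations: 21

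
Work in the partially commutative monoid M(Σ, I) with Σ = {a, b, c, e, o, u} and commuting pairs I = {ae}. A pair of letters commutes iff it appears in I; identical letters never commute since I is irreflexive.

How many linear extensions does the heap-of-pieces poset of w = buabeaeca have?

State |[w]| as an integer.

0(b) covers ∅
1(u) covers 0:b
2(a) covers 1:u
3(b) covers 2:a
4(e) covers 3:b
5(a) covers 3:b
6(e) covers 4:e
7(c) covers 5:a, 6:e
8(a) covers 7:c
floor of heap: 0:b
completions by unplaced set U, small U first (add the entries for U minus each lowest piece of U):
  |U|=1: {8}:1
  |U|=2: {7,8}:1
  |U|=3: {5,7,8}:1  {6,7,8}:1
  |U|=4: {4,6,7,8}:1  {5,6,7,8}:2
  |U|=5: {4,5,6,7,8}:3
  |U|=6: {3,4,5,6,7,8}:3
  |U|=7: {2,3,4,5,6,7,8}:3
  start at 0(b): 3

3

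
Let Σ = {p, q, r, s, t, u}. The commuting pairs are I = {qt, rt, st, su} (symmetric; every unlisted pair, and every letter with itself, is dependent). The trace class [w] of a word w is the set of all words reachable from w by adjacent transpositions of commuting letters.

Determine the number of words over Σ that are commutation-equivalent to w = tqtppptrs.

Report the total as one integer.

9

drop 0:t onto floor
drop 1:q onto floor
drop 2:t onto {0:t}
drop 3:p onto {1:q, 2:t}
drop 4:p onto {3:p}
drop 5:p onto {4:p}
drop 6:t onto {5:p}
drop 7:r onto {5:p}
drop 8:s onto {7:r}
ground layer = {0:t, 1:q}
drop-orders for the pieces not yet dropped (sum over which currently-grounded one goes next):
  1 to go: {6} 1  {8} 1
  2 to go: {6,8} 2  {7,8} 1
  3 to go: {6,7,8} 3
  4 to go: {5,6,7,8} 3
  5 to go: {4,5,6,7,8} 3
  6 to go: {3,4,5,6,7,8} 3
  7 to go: {1,3,4,5,6,7,8} 3  {2,3,4,5,6,7,8} 3
  if 0:t drops first: 6 orders
  if 1:q drops first: 3 orders
heap linearizations: 9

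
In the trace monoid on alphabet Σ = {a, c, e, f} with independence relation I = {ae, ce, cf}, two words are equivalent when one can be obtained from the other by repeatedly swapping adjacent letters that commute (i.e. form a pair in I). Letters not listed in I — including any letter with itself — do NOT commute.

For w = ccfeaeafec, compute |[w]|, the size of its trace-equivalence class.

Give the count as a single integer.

108

drop 0:c onto floor
drop 1:c onto {0:c}
drop 2:f onto floor
drop 3:e onto {2:f}
drop 4:a onto {1:c, 2:f}
drop 5:e onto {3:e}
drop 6:a onto {4:a}
drop 7:f onto {5:e, 6:a}
drop 8:e onto {7:f}
drop 9:c onto {6:a}
ground layer = {0:c, 2:f}
drop-orders for the pieces not yet dropped (sum over which currently-grounded one goes next):
  1 to go: {8} 1  {9} 1
  2 to go: {7,8} 1  {8,9} 2
  3 to go: {5,7,8} 1  {7,8,9} 3
  4 to go: {3,5,7,8} 1  {5,7,8,9} 4  {6,7,8,9} 3
  5 to go: {3,5,7,8,9} 5  {4,6,7,8,9} 3  {5,6,7,8,9} 7
  6 to go: {1,4,6,7,8,9} 3  {3,5,6,7,8,9} 12  {4,5,6,7,8,9} 10
  7 to go: {0,1,4,6,7,8,9} 3  {1,4,5,6,7,8,9} 13  {3,4,5,6,7,8,9} 22
  8 to go: {0,1,4,5,6,7,8,9} 16  {1,3,4,5,6,7,8,9} 35  {2,3,4,5,6,7,8,9} 22
  if 0:c drops first: 57 orders
  if 2:f drops first: 51 orders
heap linearizations: 108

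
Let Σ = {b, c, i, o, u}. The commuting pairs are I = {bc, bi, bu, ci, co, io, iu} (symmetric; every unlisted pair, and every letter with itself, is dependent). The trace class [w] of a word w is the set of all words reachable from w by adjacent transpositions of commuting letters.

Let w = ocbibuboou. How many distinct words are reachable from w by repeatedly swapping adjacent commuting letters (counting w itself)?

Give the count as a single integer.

#0=o has no predecessor
#1=c has no predecessor
#2=b depends on [0:o]
#3=i has no predecessor
#4=b depends on [2:b]
#5=u depends on [0:o, 1:c]
#6=b depends on [4:b]
#7=o depends on [5:u, 6:b]
#8=o depends on [7:o]
#9=u depends on [8:o]
sources: [0:o, 1:c, 3:i]
N(rest) = Σ N(rest − s) over sources s of rest; N(one piece) = 1:
  size 1 → [3]=1  [9]=1
  size 2 → [3,9]=2  [8,9]=1
  size 3 → [3,8,9]=3  [7,8,9]=1
  size 4 → [3,7,8,9]=4  [5,7,8,9]=1  [6,7,8,9]=1
  size 5 → [1,5,7,8,9]=1  [3,5,7,8,9]=5  [3,6,7,8,9]=5  [4,6,7,8,9]=1  [5,6,7,8,9]=2
  size 6 → [1,3,5,7,8,9]=6  [1,5,6,7,8,9]=3  [2,4,6,7,8,9]=1  [3,4,6,7,8,9]=6  [3,5,6,7,8,9]=12  [4,5,6,7,8,9]=3
  size 7 → [1,3,5,6,7,8,9]=21  [1,4,5,6,7,8,9]=6  [2,3,4,6,7,8,9]=7  [2,4,5,6,7,8,9]=4  [3,4,5,6,7,8,9]=21
  size 8 → [0,2,4,5,6,7,8,9]=4  [1,2,4,5,6,7,8,9]=10  [1,3,4,5,6,7,8,9]=48  [2,3,4,5,6,7,8,9]=32
  first=0(o) contributes 90
  first=1(c) contributes 36
  first=3(i) contributes 14
|[w]| = 140

140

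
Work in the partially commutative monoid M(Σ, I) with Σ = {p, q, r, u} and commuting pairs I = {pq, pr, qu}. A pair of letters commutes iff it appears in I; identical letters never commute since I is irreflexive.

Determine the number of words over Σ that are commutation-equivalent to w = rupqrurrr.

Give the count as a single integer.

5

0(r) covers ∅
1(u) covers 0:r
2(p) covers 1:u
3(q) covers 0:r
4(r) covers 1:u, 3:q
5(u) covers 2:p, 4:r
6(r) covers 5:u
7(r) covers 6:r
8(r) covers 7:r
floor of heap: 0:r
completions by unplaced set U, small U first (add the entries for U minus each lowest piece of U):
  |U|=1: {8}:1
  |U|=2: {7,8}:1
  |U|=3: {6,7,8}:1
  |U|=4: {5,6,7,8}:1
  |U|=5: {2,5,6,7,8}:1  {4,5,6,7,8}:1
  |U|=6: {2,4,5,6,7,8}:2  {3,4,5,6,7,8}:1
  |U|=7: {1,2,4,5,6,7,8}:2  {2,3,4,5,6,7,8}:3
  start at 0(r): 5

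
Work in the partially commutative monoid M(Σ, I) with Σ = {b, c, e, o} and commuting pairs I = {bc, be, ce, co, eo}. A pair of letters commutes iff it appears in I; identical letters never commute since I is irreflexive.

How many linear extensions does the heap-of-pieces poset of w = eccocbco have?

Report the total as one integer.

0(e) covers ∅
1(c) covers ∅
2(c) covers 1:c
3(o) covers ∅
4(c) covers 2:c
5(b) covers 3:o
6(c) covers 4:c
7(o) covers 5:b
floor of heap: 0:e, 1:c, 3:o
completions by unplaced set U, small U first (add the entries for U minus each lowest piece of U):
  |U|=1: {0}:1  {6}:1  {7}:1
  |U|=2: {0,6}:2  {0,7}:2  {4,6}:1  {5,7}:1  {6,7}:2
  |U|=3: {0,4,6}:3  {0,5,7}:3  {0,6,7}:6  {2,4,6}:1  {3,5,7}:1  {4,6,7}:3  {5,6,7}:3
  |U|=4: {0,2,4,6}:4  {0,3,5,7}:4  {0,4,6,7}:12  {0,5,6,7}:12  {1,2,4,6}:1  {2,4,6,7}:4  {3,5,6,7}:4  {4,5,6,7}:6
  |U|=5: {0,1,2,4,6}:5  {0,2,4,6,7}:20  {0,3,5,6,7}:20  {0,4,5,6,7}:30  {1,2,4,6,7}:5  {2,4,5,6,7}:10  {3,4,5,6,7}:10
  |U|=6: {0,1,2,4,6,7}:30  {0,2,4,5,6,7}:60  {0,3,4,5,6,7}:60  {1,2,4,5,6,7}:15  {2,3,4,5,6,7}:20
  start at 0(e): 35
  start at 1(c): 140
  start at 3(o): 105
sum over floor = 280

280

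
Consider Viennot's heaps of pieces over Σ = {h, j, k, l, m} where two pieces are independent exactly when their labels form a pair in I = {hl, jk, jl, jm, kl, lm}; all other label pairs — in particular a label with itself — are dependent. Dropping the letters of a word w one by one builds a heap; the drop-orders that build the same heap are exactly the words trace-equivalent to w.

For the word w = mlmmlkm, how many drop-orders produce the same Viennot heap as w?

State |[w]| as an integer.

drop 0:m onto floor
drop 1:l onto floor
drop 2:m onto {0:m}
drop 3:m onto {2:m}
drop 4:l onto {1:l}
drop 5:k onto {3:m}
drop 6:m onto {5:k}
ground layer = {0:m, 1:l}
drop-orders for the pieces not yet dropped (sum over which currently-grounded one goes next):
  1 to go: {4} 1  {6} 1
  2 to go: {1,4} 1  {4,6} 2  {5,6} 1
  3 to go: {1,4,6} 3  {3,5,6} 1  {4,5,6} 3
  4 to go: {1,4,5,6} 6  {2,3,5,6} 1  {3,4,5,6} 4
  5 to go: {0,2,3,5,6} 1  {1,3,4,5,6} 10  {2,3,4,5,6} 5
  if 0:m drops first: 15 orders
  if 1:l drops first: 6 orders
heap linearizations: 21

21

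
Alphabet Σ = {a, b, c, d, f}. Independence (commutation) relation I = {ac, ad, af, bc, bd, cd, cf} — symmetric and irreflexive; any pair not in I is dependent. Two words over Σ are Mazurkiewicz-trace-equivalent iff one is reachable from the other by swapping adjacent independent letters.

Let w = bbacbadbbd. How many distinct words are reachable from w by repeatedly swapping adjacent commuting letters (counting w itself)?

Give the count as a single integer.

360

#0=b has no predecessor
#1=b depends on [0:b]
#2=a depends on [1:b]
#3=c has no predecessor
#4=b depends on [2:a]
#5=a depends on [4:b]
#6=d has no predecessor
#7=b depends on [5:a]
#8=b depends on [7:b]
#9=d depends on [6:d]
sources: [0:b, 3:c, 6:d]
N(rest) = Σ N(rest − s) over sources s of rest; N(one piece) = 1:
  size 1 → [3]=1  [8]=1  [9]=1
  size 2 → [3,8]=2  [3,9]=2  [6,9]=1  [7,8]=1  [8,9]=2
  size 3 → [3,6,9]=3  [3,7,8]=3  [3,8,9]=6  [5,7,8]=1  [6,8,9]=3  [7,8,9]=3
  size 4 → [3,5,7,8]=4  [3,6,8,9]=12  [3,7,8,9]=12  [4,5,7,8]=1  [5,7,8,9]=4  [6,7,8,9]=6
  size 5 → [2,4,5,7,8]=1  [3,4,5,7,8]=5  [3,5,7,8,9]=20  [3,6,7,8,9]=30  [4,5,7,8,9]=5  [5,6,7,8,9]=10
  size 6 → [1,2,4,5,7,8]=1  [2,3,4,5,7,8]=6  [2,4,5,7,8,9]=6  [3,4,5,7,8,9]=30  [3,5,6,7,8,9]=60  [4,5,6,7,8,9]=15
  size 7 → [0,1,2,4,5,7,8]=1  [1,2,3,4,5,7,8]=7  [1,2,4,5,7,8,9]=7  [2,3,4,5,7,8,9]=42  [2,4,5,6,7,8,9]=21  [3,4,5,6,7,8,9]=105
  size 8 → [0,1,2,3,4,5,7,8]=8  [0,1,2,4,5,7,8,9]=8  [1,2,3,4,5,7,8,9]=56  [1,2,4,5,6,7,8,9]=28  [2,3,4,5,6,7,8,9]=168
  first=0(b) contributes 252
  first=3(c) contributes 36
  first=6(d) contributes 72
|[w]| = 360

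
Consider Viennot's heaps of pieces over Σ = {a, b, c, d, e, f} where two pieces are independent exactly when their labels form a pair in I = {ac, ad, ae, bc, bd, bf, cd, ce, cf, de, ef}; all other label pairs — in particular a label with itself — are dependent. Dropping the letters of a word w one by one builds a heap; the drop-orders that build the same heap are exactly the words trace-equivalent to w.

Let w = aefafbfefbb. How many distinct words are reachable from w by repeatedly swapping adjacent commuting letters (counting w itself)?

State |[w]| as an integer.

161

0(a) covers ∅
1(e) covers ∅
2(f) covers 0:a
3(a) covers 2:f
4(f) covers 3:a
5(b) covers 1:e, 3:a
6(f) covers 4:f
7(e) covers 5:b
8(f) covers 6:f
9(b) covers 7:e
10(b) covers 9:b
floor of heap: 0:a, 1:e
completions by unplaced set U, small U first (add the entries for U minus each lowest piece of U):
  |U|=1: {8}:1  {10}:1
  |U|=2: {6,8}:1  {8,10}:2  {9,10}:1
  |U|=3: {4,6,8}:1  {6,8,10}:3  {7,9,10}:1  {8,9,10}:3
  |U|=4: {4,6,8,10}:4  {5,7,9,10}:1  {6,8,9,10}:6  {7,8,9,10}:4
  |U|=5: {1,5,7,9,10}:1  {4,6,8,9,10}:10  {5,7,8,9,10}:5  {6,7,8,9,10}:10
  |U|=6: {1,5,7,8,9,10}:6  {4,6,7,8,9,10}:20  {5,6,7,8,9,10}:15
  |U|=7: {1,5,6,7,8,9,10}:21  {4,5,6,7,8,9,10}:35
  |U|=8: {1,4,5,6,7,8,9,10}:56  {3,4,5,6,7,8,9,10}:35
  |U|=9: {1,3,4,5,6,7,8,9,10}:91  {2,3,4,5,6,7,8,9,10}:35
  start at 0(a): 126
  start at 1(e): 35
sum over floor = 161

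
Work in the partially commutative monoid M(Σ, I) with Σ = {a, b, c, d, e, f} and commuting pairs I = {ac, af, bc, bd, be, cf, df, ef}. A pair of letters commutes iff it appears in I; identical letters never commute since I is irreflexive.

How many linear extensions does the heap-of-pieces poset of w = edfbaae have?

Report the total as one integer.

#0=e has no predecessor
#1=d depends on [0:e]
#2=f has no predecessor
#3=b depends on [2:f]
#4=a depends on [1:d, 3:b]
#5=a depends on [4:a]
#6=e depends on [5:a]
sources: [0:e, 2:f]
N(rest) = Σ N(rest − s) over sources s of rest; N(one piece) = 1:
  size 1 → [6]=1
  size 2 → [5,6]=1
  size 3 → [4,5,6]=1
  size 4 → [1,4,5,6]=1  [3,4,5,6]=1
  size 5 → [0,1,4,5,6]=1  [1,3,4,5,6]=2  [2,3,4,5,6]=1
  first=0(e) contributes 3
  first=2(f) contributes 3
|[w]| = 6

6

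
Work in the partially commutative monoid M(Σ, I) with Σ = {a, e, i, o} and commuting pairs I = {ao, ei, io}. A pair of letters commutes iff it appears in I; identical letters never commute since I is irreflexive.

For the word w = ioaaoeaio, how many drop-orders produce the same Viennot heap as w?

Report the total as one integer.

30

#0=i has no predecessor
#1=o has no predecessor
#2=a depends on [0:i]
#3=a depends on [2:a]
#4=o depends on [1:o]
#5=e depends on [3:a, 4:o]
#6=a depends on [5:e]
#7=i depends on [6:a]
#8=o depends on [5:e]
sources: [0:i, 1:o]
N(rest) = Σ N(rest − s) over sources s of rest; N(one piece) = 1:
  size 1 → [7]=1  [8]=1
  size 2 → [6,7]=1  [7,8]=2
  size 3 → [6,7,8]=3
  size 4 → [5,6,7,8]=3
  size 5 → [3,5,6,7,8]=3  [4,5,6,7,8]=3
  size 6 → [1,4,5,6,7,8]=3  [2,3,5,6,7,8]=3  [3,4,5,6,7,8]=6
  size 7 → [0,2,3,5,6,7,8]=3  [1,3,4,5,6,7,8]=9  [2,3,4,5,6,7,8]=9
  first=0(i) contributes 18
  first=1(o) contributes 12
|[w]| = 30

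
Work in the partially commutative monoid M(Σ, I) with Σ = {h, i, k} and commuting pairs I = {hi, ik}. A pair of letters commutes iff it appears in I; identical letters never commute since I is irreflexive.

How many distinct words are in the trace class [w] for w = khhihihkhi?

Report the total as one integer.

piece 0:k — minimal
piece 1:h rests on {0:k}
piece 2:h rests on {1:h}
piece 3:i — minimal
piece 4:h rests on {2:h}
piece 5:i rests on {3:i}
piece 6:h rests on {4:h}
piece 7:k rests on {6:h}
piece 8:h rests on {7:k}
piece 9:i rests on {5:i}
minimal pieces: {0:k, 3:i}
ways to finish when only these pieces remain (= sum over removing one remaining piece with nothing left below it):
  1 left: {8}→1  {9}→1
  2 left: {5,9}→1  {7,8}→1  {8,9}→2
  3 left: {3,5,9}→1  {5,8,9}→3  {6,7,8}→1  {7,8,9}→3
  4 left: {3,5,8,9}→4  {4,6,7,8}→1  {5,7,8,9}→6  {6,7,8,9}→4
  5 left: {2,4,6,7,8}→1  {3,5,7,8,9}→10  {4,6,7,8,9}→5  {5,6,7,8,9}→10
  6 left: {1,2,4,6,7,8}→1  {2,4,6,7,8,9}→6  {3,5,6,7,8,9}→20  {4,5,6,7,8,9}→15
  7 left: {0,1,2,4,6,7,8}→1  {1,2,4,6,7,8,9}→7  {2,4,5,6,7,8,9}→21  {3,4,5,6,7,8,9}→35
  8 left: {0,1,2,4,6,7,8,9}→8  {1,2,4,5,6,7,8,9}→28  {2,3,4,5,6,7,8,9}→56
  placing 0:k first → 84 extensions
  placing 3:i first → 36 extensions
total linear extensions = 120

120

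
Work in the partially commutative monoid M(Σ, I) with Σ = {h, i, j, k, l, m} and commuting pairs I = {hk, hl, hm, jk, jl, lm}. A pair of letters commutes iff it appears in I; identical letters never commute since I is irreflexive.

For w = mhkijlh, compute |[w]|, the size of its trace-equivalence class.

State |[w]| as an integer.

9

#0=m has no predecessor
#1=h has no predecessor
#2=k depends on [0:m]
#3=i depends on [1:h, 2:k]
#4=j depends on [3:i]
#5=l depends on [3:i]
#6=h depends on [4:j]
sources: [0:m, 1:h]
N(rest) = Σ N(rest − s) over sources s of rest; N(one piece) = 1:
  size 1 → [5]=1  [6]=1
  size 2 → [4,6]=1  [5,6]=2
  size 3 → [4,5,6]=3
  size 4 → [3,4,5,6]=3
  size 5 → [1,3,4,5,6]=3  [2,3,4,5,6]=3
  first=0(m) contributes 6
  first=1(h) contributes 3
|[w]| = 9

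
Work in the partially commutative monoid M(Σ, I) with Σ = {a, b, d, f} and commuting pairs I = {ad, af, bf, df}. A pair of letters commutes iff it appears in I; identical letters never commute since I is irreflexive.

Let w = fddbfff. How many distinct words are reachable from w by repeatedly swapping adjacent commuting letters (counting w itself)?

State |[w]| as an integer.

piece 0:f — minimal
piece 1:d — minimal
piece 2:d rests on {1:d}
piece 3:b rests on {2:d}
piece 4:f rests on {0:f}
piece 5:f rests on {4:f}
piece 6:f rests on {5:f}
minimal pieces: {0:f, 1:d}
ways to finish when only these pieces remain (= sum over removing one remaining piece with nothing left below it):
  1 left: {3}→1  {6}→1
  2 left: {2,3}→1  {3,6}→2  {5,6}→1
  3 left: {1,2,3}→1  {2,3,6}→3  {3,5,6}→3  {4,5,6}→1
  4 left: {0,4,5,6}→1  {1,2,3,6}→4  {2,3,5,6}→6  {3,4,5,6}→4
  5 left: {0,3,4,5,6}→5  {1,2,3,5,6}→10  {2,3,4,5,6}→10
  placing 0:f first → 20 extensions
  placing 1:d first → 15 extensions
total linear extensions = 35

35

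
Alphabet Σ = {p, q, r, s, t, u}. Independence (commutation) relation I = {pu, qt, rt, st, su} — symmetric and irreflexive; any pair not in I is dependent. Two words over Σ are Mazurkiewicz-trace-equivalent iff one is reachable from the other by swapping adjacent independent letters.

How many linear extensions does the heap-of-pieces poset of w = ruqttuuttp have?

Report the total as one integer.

3

piece 0:r — minimal
piece 1:u rests on {0:r}
piece 2:q rests on {1:u}
piece 3:t rests on {1:u}
piece 4:t rests on {3:t}
piece 5:u rests on {2:q, 4:t}
piece 6:u rests on {5:u}
piece 7:t rests on {6:u}
piece 8:t rests on {7:t}
piece 9:p rests on {8:t}
minimal pieces: {0:r}
ways to finish when only these pieces remain (= sum over removing one remaining piece with nothing left below it):
  1 left: {9}→1
  2 left: {8,9}→1
  3 left: {7,8,9}→1
  4 left: {6,7,8,9}→1
  5 left: {5,6,7,8,9}→1
  6 left: {2,5,6,7,8,9}→1  {4,5,6,7,8,9}→1
  7 left: {2,4,5,6,7,8,9}→2  {3,4,5,6,7,8,9}→1
  8 left: {2,3,4,5,6,7,8,9}→3
  placing 0:r first → 3 extensions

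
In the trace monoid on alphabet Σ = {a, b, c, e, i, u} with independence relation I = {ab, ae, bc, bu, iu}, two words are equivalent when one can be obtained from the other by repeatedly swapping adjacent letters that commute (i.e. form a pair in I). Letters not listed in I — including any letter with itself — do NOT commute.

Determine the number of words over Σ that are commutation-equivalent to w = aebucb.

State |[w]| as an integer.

#0=a has no predecessor
#1=e has no predecessor
#2=b depends on [1:e]
#3=u depends on [0:a, 1:e]
#4=c depends on [3:u]
#5=b depends on [2:b]
sources: [0:a, 1:e]
N(rest) = Σ N(rest − s) over sources s of rest; N(one piece) = 1:
  size 1 → [4]=1  [5]=1
  size 2 → [2,5]=1  [3,4]=1  [4,5]=2
  size 3 → [0,3,4]=1  [2,4,5]=3  [3,4,5]=3
  size 4 → [0,3,4,5]=4  [2,3,4,5]=6
  first=0(a) contributes 6
  first=1(e) contributes 10
|[w]| = 16

16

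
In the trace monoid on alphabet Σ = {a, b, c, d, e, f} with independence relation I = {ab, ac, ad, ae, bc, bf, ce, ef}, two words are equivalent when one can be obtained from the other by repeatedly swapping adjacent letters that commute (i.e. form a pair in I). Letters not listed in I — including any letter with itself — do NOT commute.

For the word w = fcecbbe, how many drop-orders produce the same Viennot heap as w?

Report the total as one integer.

0(f) covers ∅
1(c) covers 0:f
2(e) covers ∅
3(c) covers 1:c
4(b) covers 2:e
5(b) covers 4:b
6(e) covers 5:b
floor of heap: 0:f, 2:e
completions by unplaced set U, small U first (add the entries for U minus each lowest piece of U):
  |U|=1: {3}:1  {6}:1
  |U|=2: {1,3}:1  {3,6}:2  {5,6}:1
  |U|=3: {0,1,3}:1  {1,3,6}:3  {3,5,6}:3  {4,5,6}:1
  |U|=4: {0,1,3,6}:4  {1,3,5,6}:6  {2,4,5,6}:1  {3,4,5,6}:4
  |U|=5: {0,1,3,5,6}:10  {1,3,4,5,6}:10  {2,3,4,5,6}:5
  start at 0(f): 15
  start at 2(e): 20
sum over floor = 35

35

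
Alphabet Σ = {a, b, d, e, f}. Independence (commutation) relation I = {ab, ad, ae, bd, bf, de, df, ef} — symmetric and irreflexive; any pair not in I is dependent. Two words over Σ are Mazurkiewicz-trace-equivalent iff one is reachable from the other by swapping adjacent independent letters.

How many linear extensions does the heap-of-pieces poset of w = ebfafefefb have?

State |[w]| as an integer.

252

0(e) covers ∅
1(b) covers 0:e
2(f) covers ∅
3(a) covers 2:f
4(f) covers 3:a
5(e) covers 1:b
6(f) covers 4:f
7(e) covers 5:e
8(f) covers 6:f
9(b) covers 7:e
floor of heap: 0:e, 2:f
completions by unplaced set U, small U first (add the entries for U minus each lowest piece of U):
  |U|=1: {8}:1  {9}:1
  |U|=2: {6,8}:1  {7,9}:1  {8,9}:2
  |U|=3: {4,6,8}:1  {5,7,9}:1  {6,8,9}:3  {7,8,9}:3
  |U|=4: {1,5,7,9}:1  {3,4,6,8}:1  {4,6,8,9}:4  {5,7,8,9}:4  {6,7,8,9}:6
  |U|=5: {0,1,5,7,9}:1  {1,5,7,8,9}:5  {2,3,4,6,8}:1  {3,4,6,8,9}:5  {4,6,7,8,9}:10  {5,6,7,8,9}:10
  |U|=6: {0,1,5,7,8,9}:6  {1,5,6,7,8,9}:15  {2,3,4,6,8,9}:6  {3,4,6,7,8,9}:15  {4,5,6,7,8,9}:20
  |U|=7: {0,1,5,6,7,8,9}:21  {1,4,5,6,7,8,9}:35  {2,3,4,6,7,8,9}:21  {3,4,5,6,7,8,9}:35
  |U|=8: {0,1,4,5,6,7,8,9}:56  {1,3,4,5,6,7,8,9}:70  {2,3,4,5,6,7,8,9}:56
  start at 0(e): 126
  start at 2(f): 126
sum over floor = 252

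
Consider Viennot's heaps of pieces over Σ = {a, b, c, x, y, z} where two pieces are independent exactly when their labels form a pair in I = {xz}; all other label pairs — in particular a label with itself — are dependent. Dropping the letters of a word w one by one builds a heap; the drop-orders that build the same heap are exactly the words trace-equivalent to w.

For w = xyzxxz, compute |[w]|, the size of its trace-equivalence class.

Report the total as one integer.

0(x) covers ∅
1(y) covers 0:x
2(z) covers 1:y
3(x) covers 1:y
4(x) covers 3:x
5(z) covers 2:z
floor of heap: 0:x
completions by unplaced set U, small U first (add the entries for U minus each lowest piece of U):
  |U|=1: {4}:1  {5}:1
  |U|=2: {2,5}:1  {3,4}:1  {4,5}:2
  |U|=3: {2,4,5}:3  {3,4,5}:3
  |U|=4: {2,3,4,5}:6
  start at 0(x): 6

6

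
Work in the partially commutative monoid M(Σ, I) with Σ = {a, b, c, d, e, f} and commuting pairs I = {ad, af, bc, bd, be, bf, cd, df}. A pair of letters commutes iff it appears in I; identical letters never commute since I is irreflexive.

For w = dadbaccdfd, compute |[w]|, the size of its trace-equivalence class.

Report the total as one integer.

drop 0:d onto floor
drop 1:a onto floor
drop 2:d onto {0:d}
drop 3:b onto {1:a}
drop 4:a onto {3:b}
drop 5:c onto {4:a}
drop 6:c onto {5:c}
drop 7:d onto {2:d}
drop 8:f onto {6:c}
drop 9:d onto {7:d}
ground layer = {0:d, 1:a}
drop-orders for the pieces not yet dropped (sum over which currently-grounded one goes next):
  1 to go: {8} 1  {9} 1
  2 to go: {6,8} 1  {7,9} 1  {8,9} 2
  3 to go: {2,7,9} 1  {5,6,8} 1  {6,8,9} 3  {7,8,9} 3
  4 to go: {0,2,7,9} 1  {2,7,8,9} 4  {4,5,6,8} 1  {5,6,8,9} 4  {6,7,8,9} 6
  5 to go: {0,2,7,8,9} 5  {2,6,7,8,9} 10  {3,4,5,6,8} 1  {4,5,6,8,9} 5  {5,6,7,8,9} 10
  6 to go: {0,2,6,7,8,9} 15  {1,3,4,5,6,8} 1  {2,5,6,7,8,9} 20  {3,4,5,6,8,9} 6  {4,5,6,7,8,9} 15
  7 to go: {0,2,5,6,7,8,9} 35  {1,3,4,5,6,8,9} 7  {2,4,5,6,7,8,9} 35  {3,4,5,6,7,8,9} 21
  8 to go: {0,2,4,5,6,7,8,9} 70  {1,3,4,5,6,7,8,9} 28  {2,3,4,5,6,7,8,9} 56
  if 0:d drops first: 84 orders
  if 1:a drops first: 126 orders
heap linearizations: 210

210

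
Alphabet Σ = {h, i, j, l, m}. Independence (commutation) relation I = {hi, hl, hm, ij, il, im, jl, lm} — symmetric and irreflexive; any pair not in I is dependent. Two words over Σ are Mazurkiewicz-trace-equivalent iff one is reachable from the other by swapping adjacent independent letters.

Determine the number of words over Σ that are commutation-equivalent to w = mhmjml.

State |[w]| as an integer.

18

piece 0:m — minimal
piece 1:h — minimal
piece 2:m rests on {0:m}
piece 3:j rests on {1:h, 2:m}
piece 4:m rests on {3:j}
piece 5:l — minimal
minimal pieces: {0:m, 1:h, 5:l}
ways to finish when only these pieces remain (= sum over removing one remaining piece with nothing left below it):
  1 left: {4}→1  {5}→1
  2 left: {3,4}→1  {4,5}→2
  3 left: {1,3,4}→1  {2,3,4}→1  {3,4,5}→3
  4 left: {0,2,3,4}→1  {1,2,3,4}→2  {1,3,4,5}→4  {2,3,4,5}→4
  placing 0:m first → 10 extensions
  placing 1:h first → 5 extensions
  placing 5:l first → 3 extensions
total linear extensions = 18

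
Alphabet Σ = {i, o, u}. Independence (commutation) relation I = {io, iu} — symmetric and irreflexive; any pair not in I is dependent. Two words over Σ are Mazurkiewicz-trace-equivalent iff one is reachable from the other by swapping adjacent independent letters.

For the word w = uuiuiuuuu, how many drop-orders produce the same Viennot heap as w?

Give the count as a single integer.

0(u) covers ∅
1(u) covers 0:u
2(i) covers ∅
3(u) covers 1:u
4(i) covers 2:i
5(u) covers 3:u
6(u) covers 5:u
7(u) covers 6:u
8(u) covers 7:u
floor of heap: 0:u, 2:i
completions by unplaced set U, small U first (add the entries for U minus each lowest piece of U):
  |U|=1: {4}:1  {8}:1
  |U|=2: {2,4}:1  {4,8}:2  {7,8}:1
  |U|=3: {2,4,8}:3  {4,7,8}:3  {6,7,8}:1
  |U|=4: {2,4,7,8}:6  {4,6,7,8}:4  {5,6,7,8}:1
  |U|=5: {2,4,6,7,8}:10  {3,5,6,7,8}:1  {4,5,6,7,8}:5
  |U|=6: {1,3,5,6,7,8}:1  {2,4,5,6,7,8}:15  {3,4,5,6,7,8}:6
  |U|=7: {0,1,3,5,6,7,8}:1  {1,3,4,5,6,7,8}:7  {2,3,4,5,6,7,8}:21
  start at 0(u): 28
  start at 2(i): 8
sum over floor = 36

36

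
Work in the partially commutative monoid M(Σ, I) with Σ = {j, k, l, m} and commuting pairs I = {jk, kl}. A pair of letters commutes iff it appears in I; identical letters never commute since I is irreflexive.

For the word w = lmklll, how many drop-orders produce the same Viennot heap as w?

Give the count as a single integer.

4

0(l) covers ∅
1(m) covers 0:l
2(k) covers 1:m
3(l) covers 1:m
4(l) covers 3:l
5(l) covers 4:l
floor of heap: 0:l
completions by unplaced set U, small U first (add the entries for U minus each lowest piece of U):
  |U|=1: {2}:1  {5}:1
  |U|=2: {2,5}:2  {4,5}:1
  |U|=3: {2,4,5}:3  {3,4,5}:1
  |U|=4: {2,3,4,5}:4
  start at 0(l): 4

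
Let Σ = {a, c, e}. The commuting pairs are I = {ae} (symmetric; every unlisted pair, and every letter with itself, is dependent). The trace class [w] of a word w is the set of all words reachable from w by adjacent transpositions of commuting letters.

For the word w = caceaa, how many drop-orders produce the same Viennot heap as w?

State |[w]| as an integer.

3

#0=c has no predecessor
#1=a depends on [0:c]
#2=c depends on [1:a]
#3=e depends on [2:c]
#4=a depends on [2:c]
#5=a depends on [4:a]
sources: [0:c]
N(rest) = Σ N(rest − s) over sources s of rest; N(one piece) = 1:
  size 1 → [3]=1  [5]=1
  size 2 → [3,5]=2  [4,5]=1
  size 3 → [3,4,5]=3
  size 4 → [2,3,4,5]=3
  first=0(c) contributes 3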